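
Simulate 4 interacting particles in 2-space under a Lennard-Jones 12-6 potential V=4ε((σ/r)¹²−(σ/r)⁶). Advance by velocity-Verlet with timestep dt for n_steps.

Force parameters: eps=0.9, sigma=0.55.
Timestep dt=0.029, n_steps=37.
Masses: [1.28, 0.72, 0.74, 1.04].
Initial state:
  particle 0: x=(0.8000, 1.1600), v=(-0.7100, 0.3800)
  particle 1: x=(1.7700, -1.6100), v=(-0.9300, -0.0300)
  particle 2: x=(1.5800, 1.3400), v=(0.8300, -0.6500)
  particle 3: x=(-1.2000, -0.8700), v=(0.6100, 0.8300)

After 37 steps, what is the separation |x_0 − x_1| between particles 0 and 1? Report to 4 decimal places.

3.2668

step 0: x0=(0.8000, 1.1600) x1=(1.7700, -1.6100) x2=(1.5800, 1.3400) x3=(-1.2000, -0.8700)
step 1: x0=(0.7801, 1.1712) x1=(1.7430, -1.6109) x2=(1.6028, 1.3209) x3=(-1.1823, -0.8459)
step 2: x0=(0.7614, 1.1826) x1=(1.7161, -1.6117) x2=(1.6237, 1.3014) x3=(-1.1646, -0.8219)
step 3: x0=(0.7435, 1.1941) x1=(1.6891, -1.6126) x2=(1.6430, 1.2817) x3=(-1.1469, -0.7978)
step 4: x0=(0.7264, 1.2057) x1=(1.6621, -1.6135) x2=(1.6611, 1.2618) x3=(-1.1292, -0.7737)
step 5: x0=(0.7099, 1.2173) x1=(1.6351, -1.6143) x2=(1.6782, 1.2419) x3=(-1.1115, -0.7496)
step 6: x0=(0.6938, 1.2289) x1=(1.6082, -1.6152) x2=(1.6945, 1.2220) x3=(-1.0939, -0.7256)
step 7: x0=(0.6780, 1.2405) x1=(1.5812, -1.6161) x2=(1.7102, 1.2021) x3=(-1.0762, -0.7015)
step 8: x0=(0.6626, 1.2522) x1=(1.5542, -1.6169) x2=(1.7253, 1.1822) x3=(-1.0585, -0.6774)
step 9: x0=(0.6474, 1.2638) x1=(1.5273, -1.6178) x2=(1.7400, 1.1624) x3=(-1.0408, -0.6534)
step 10: x0=(0.6324, 1.2753) x1=(1.5003, -1.6187) x2=(1.7544, 1.1426) x3=(-1.0231, -0.6293)
step 11: x0=(0.6176, 1.2869) x1=(1.4733, -1.6195) x2=(1.7685, 1.1228) x3=(-1.0054, -0.6052)
step 12: x0=(0.6029, 1.2984) x1=(1.4463, -1.6204) x2=(1.7824, 1.1030) x3=(-0.9877, -0.5811)
step 13: x0=(0.5883, 1.3100) x1=(1.4193, -1.6212) x2=(1.7961, 1.0833) x3=(-0.9700, -0.5571)
step 14: x0=(0.5738, 1.3215) x1=(1.3924, -1.6221) x2=(1.8096, 1.0636) x3=(-0.9523, -0.5330)
step 15: x0=(0.5593, 1.3329) x1=(1.3654, -1.6229) x2=(1.8230, 1.0439) x3=(-0.9346, -0.5089)
step 16: x0=(0.5450, 1.3444) x1=(1.3384, -1.6238) x2=(1.8363, 1.0242) x3=(-0.9169, -0.4848)
step 17: x0=(0.5307, 1.3559) x1=(1.3114, -1.6247) x2=(1.8496, 1.0046) x3=(-0.8992, -0.4608)
step 18: x0=(0.5164, 1.3673) x1=(1.2845, -1.6255) x2=(1.8627, 0.9850) x3=(-0.8815, -0.4367)
step 19: x0=(0.5021, 1.3787) x1=(1.2575, -1.6264) x2=(1.8758, 0.9654) x3=(-0.8637, -0.4126)
step 20: x0=(0.4879, 1.3902) x1=(1.2305, -1.6272) x2=(1.8888, 0.9458) x3=(-0.8460, -0.3885)
step 21: x0=(0.4737, 1.4016) x1=(1.2035, -1.6281) x2=(1.9018, 0.9262) x3=(-0.8283, -0.3644)
step 22: x0=(0.4596, 1.4130) x1=(1.1765, -1.6289) x2=(1.9147, 0.9067) x3=(-0.8106, -0.3404)
step 23: x0=(0.4454, 1.4244) x1=(1.1495, -1.6297) x2=(1.9276, 0.8871) x3=(-0.7929, -0.3163)
step 24: x0=(0.4313, 1.4358) x1=(1.1225, -1.6306) x2=(1.9405, 0.8676) x3=(-0.7752, -0.2922)
step 25: x0=(0.4172, 1.4472) x1=(1.0956, -1.6314) x2=(1.9534, 0.8480) x3=(-0.7574, -0.2681)
step 26: x0=(0.4030, 1.4585) x1=(1.0686, -1.6323) x2=(1.9662, 0.8285) x3=(-0.7397, -0.2440)
step 27: x0=(0.3889, 1.4699) x1=(1.0416, -1.6331) x2=(1.9790, 0.8090) x3=(-0.7220, -0.2199)
step 28: x0=(0.3748, 1.4813) x1=(1.0146, -1.6339) x2=(1.9918, 0.7895) x3=(-0.7043, -0.1958)
step 29: x0=(0.3607, 1.4926) x1=(0.9876, -1.6347) x2=(2.0046, 0.7700) x3=(-0.6865, -0.1717)
step 30: x0=(0.3466, 1.5040) x1=(0.9606, -1.6356) x2=(2.0174, 0.7505) x3=(-0.6688, -0.1477)
step 31: x0=(0.3326, 1.5153) x1=(0.9336, -1.6364) x2=(2.0302, 0.7310) x3=(-0.6510, -0.1236)
step 32: x0=(0.3185, 1.5267) x1=(0.9066, -1.6372) x2=(2.0429, 0.7115) x3=(-0.6333, -0.0994)
step 33: x0=(0.3044, 1.5380) x1=(0.8796, -1.6380) x2=(2.0557, 0.6920) x3=(-0.6155, -0.0753)
step 34: x0=(0.2903, 1.5494) x1=(0.8526, -1.6389) x2=(2.0685, 0.6725) x3=(-0.5978, -0.0512)
step 35: x0=(0.2762, 1.5607) x1=(0.8256, -1.6397) x2=(2.0812, 0.6530) x3=(-0.5800, -0.0271)
step 36: x0=(0.2621, 1.5720) x1=(0.7986, -1.6405) x2=(2.0939, 0.6335) x3=(-0.5622, -0.0030)
step 37: x0=(0.2481, 1.5833) x1=(0.7716, -1.6413) x2=(2.1067, 0.6140) x3=(-0.5445, 0.0211)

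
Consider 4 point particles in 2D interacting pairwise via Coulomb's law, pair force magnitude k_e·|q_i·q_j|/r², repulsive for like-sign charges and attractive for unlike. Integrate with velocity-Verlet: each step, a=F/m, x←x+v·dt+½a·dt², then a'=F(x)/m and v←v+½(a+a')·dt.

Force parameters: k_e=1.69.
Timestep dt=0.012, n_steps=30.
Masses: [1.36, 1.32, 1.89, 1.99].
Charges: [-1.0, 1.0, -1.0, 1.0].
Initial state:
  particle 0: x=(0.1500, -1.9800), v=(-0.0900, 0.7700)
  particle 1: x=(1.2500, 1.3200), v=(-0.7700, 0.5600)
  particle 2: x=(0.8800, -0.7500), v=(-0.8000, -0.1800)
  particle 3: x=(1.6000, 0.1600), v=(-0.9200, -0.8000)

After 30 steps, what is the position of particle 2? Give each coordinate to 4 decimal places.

step 0: x0=(0.1500, -1.9800) x1=(1.2500, 1.3200) x2=(0.8800, -0.7500) x3=(1.6000, 0.1600)
step 1: x0=(0.1489, -1.9708) x1=(1.2407, 1.3268) x2=(0.8704, -0.7521) x3=(1.5889, 0.1503)
step 2: x0=(0.1478, -1.9616) x1=(1.2314, 1.3336) x2=(0.8610, -0.7540) x3=(1.5778, 0.1405)
step 3: x0=(0.1466, -1.9525) x1=(1.2221, 1.3404) x2=(0.8516, -0.7558) x3=(1.5667, 0.1305)
step 4: x0=(0.1455, -1.9434) x1=(1.2127, 1.3474) x2=(0.8424, -0.7574) x3=(1.5555, 0.1203)
step 5: x0=(0.1443, -1.9343) x1=(1.2032, 1.3544) x2=(0.8332, -0.7588) x3=(1.5442, 0.1099)
step 6: x0=(0.1431, -1.9253) x1=(1.1937, 1.3614) x2=(0.8242, -0.7601) x3=(1.5329, 0.0994)
step 7: x0=(0.1418, -1.9163) x1=(1.1842, 1.3685) x2=(0.8153, -0.7612) x3=(1.5216, 0.0888)
step 8: x0=(0.1405, -1.9074) x1=(1.1747, 1.3756) x2=(0.8064, -0.7621) x3=(1.5101, 0.0780)
step 9: x0=(0.1392, -1.8986) x1=(1.1651, 1.3828) x2=(0.7977, -0.7628) x3=(1.4987, 0.0670)
step 10: x0=(0.1379, -1.8897) x1=(1.1554, 1.3900) x2=(0.7891, -0.7634) x3=(1.4871, 0.0558)
step 11: x0=(0.1365, -1.8810) x1=(1.1458, 1.3973) x2=(0.7806, -0.7638) x3=(1.4755, 0.0445)
step 12: x0=(0.1351, -1.8723) x1=(1.1361, 1.4046) x2=(0.7722, -0.7641) x3=(1.4638, 0.0330)
step 13: x0=(0.1337, -1.8636) x1=(1.1263, 1.4120) x2=(0.7640, -0.7641) x3=(1.4521, 0.0214)
step 14: x0=(0.1322, -1.8550) x1=(1.1166, 1.4193) x2=(0.7558, -0.7640) x3=(1.4403, 0.0096)
step 15: x0=(0.1307, -1.8464) x1=(1.1068, 1.4268) x2=(0.7478, -0.7636) x3=(1.4284, -0.0023)
step 16: x0=(0.1292, -1.8379) x1=(1.0969, 1.4342) x2=(0.7399, -0.7631) x3=(1.4164, -0.0145)
step 17: x0=(0.1276, -1.8295) x1=(1.0871, 1.4417) x2=(0.7322, -0.7624) x3=(1.4043, -0.0267)
step 18: x0=(0.1260, -1.8211) x1=(1.0772, 1.4492) x2=(0.7246, -0.7615) x3=(1.3922, -0.0392)
step 19: x0=(0.1244, -1.8128) x1=(1.0673, 1.4567) x2=(0.7171, -0.7604) x3=(1.3800, -0.0518)
step 20: x0=(0.1227, -1.8046) x1=(1.0574, 1.4643) x2=(0.7098, -0.7591) x3=(1.3676, -0.0646)
step 21: x0=(0.1210, -1.7964) x1=(1.0474, 1.4719) x2=(0.7026, -0.7576) x3=(1.3552, -0.0775)
step 22: x0=(0.1193, -1.7882) x1=(1.0374, 1.4795) x2=(0.6955, -0.7558) x3=(1.3427, -0.0906)
step 23: x0=(0.1175, -1.7802) x1=(1.0274, 1.4871) x2=(0.6886, -0.7539) x3=(1.3300, -0.1039)
step 24: x0=(0.1157, -1.7722) x1=(1.0174, 1.4947) x2=(0.6819, -0.7517) x3=(1.3173, -0.1174)
step 25: x0=(0.1139, -1.7642) x1=(1.0073, 1.5024) x2=(0.6753, -0.7494) x3=(1.3044, -0.1310)
step 26: x0=(0.1120, -1.7563) x1=(0.9972, 1.5100) x2=(0.6689, -0.7468) x3=(1.2915, -0.1448)
step 27: x0=(0.1101, -1.7485) x1=(0.9872, 1.5177) x2=(0.6627, -0.7440) x3=(1.2783, -0.1588)
step 28: x0=(0.1082, -1.7408) x1=(0.9770, 1.5254) x2=(0.6566, -0.7409) x3=(1.2651, -0.1730)
step 29: x0=(0.1062, -1.7331) x1=(0.9669, 1.5331) x2=(0.6507, -0.7376) x3=(1.2517, -0.1874)
step 30: x0=(0.1042, -1.7255) x1=(0.9568, 1.5408) x2=(0.6451, -0.7341) x3=(1.2382, -0.2019)

(0.6451, -0.7341)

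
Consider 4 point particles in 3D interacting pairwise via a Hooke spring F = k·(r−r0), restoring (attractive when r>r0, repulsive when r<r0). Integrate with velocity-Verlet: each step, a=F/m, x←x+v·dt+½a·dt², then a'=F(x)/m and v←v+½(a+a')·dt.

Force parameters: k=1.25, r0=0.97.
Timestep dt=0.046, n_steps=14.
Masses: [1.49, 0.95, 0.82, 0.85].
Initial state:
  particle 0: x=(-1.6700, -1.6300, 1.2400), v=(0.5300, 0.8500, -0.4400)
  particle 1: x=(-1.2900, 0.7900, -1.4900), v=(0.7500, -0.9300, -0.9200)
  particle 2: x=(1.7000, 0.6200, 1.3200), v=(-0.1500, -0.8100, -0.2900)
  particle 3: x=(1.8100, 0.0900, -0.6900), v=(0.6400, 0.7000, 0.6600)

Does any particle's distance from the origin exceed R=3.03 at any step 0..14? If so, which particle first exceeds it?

no

step 0: x0=(-1.6700, -1.6300, 1.2400) x1=(-1.2900, 0.7900, -1.4900) x2=(1.7000, 0.6200, 1.3200) x3=(1.8100, 0.0900, -0.6900)
step 1: x0=(-1.6407, -1.5866, 1.2167) x1=(-1.2497, 0.7439, -1.5258) x2=(1.6854, 0.5797, 1.3014) x3=(1.8317, 0.1213, -0.6565)
step 2: x0=(-1.6017, -1.5349, 1.1874) x1=(-1.1979, 0.6914, -1.5482) x2=(1.6557, 0.5338, 1.2723) x3=(1.8382, 0.1506, -0.6173)
step 3: x0=(-1.5531, -1.4754, 1.1522) x1=(-1.1350, 0.6331, -1.5574) x2=(1.6114, 0.4827, 1.2331) x3=(1.8294, 0.1777, -0.5728)
step 4: x0=(-1.4952, -1.4082, 1.1113) x1=(-1.0614, 0.5694, -1.5534) x2=(1.5533, 0.4268, 1.1842) x3=(1.8059, 0.2022, -0.5236)
step 5: x0=(-1.4283, -1.3341, 1.0649) x1=(-0.9779, 0.5007, -1.5365) x2=(1.4821, 0.3666, 1.1260) x3=(1.7682, 0.2240, -0.4704)
step 6: x0=(-1.3530, -1.2535, 1.0133) x1=(-0.8851, 0.4277, -1.5071) x2=(1.3988, 0.3026, 1.0594) x3=(1.7169, 0.2430, -0.4139)
step 7: x0=(-1.2698, -1.1669, 0.9569) x1=(-0.7838, 0.3509, -1.4657) x2=(1.3044, 0.2354, 0.9850) x3=(1.6529, 0.2590, -0.3547)
step 8: x0=(-1.1791, -1.0751, 0.8959) x1=(-0.6750, 0.2709, -1.4132) x2=(1.2000, 0.1654, 0.9038) x3=(1.5771, 0.2719, -0.2935)
step 9: x0=(-1.0817, -0.9786, 0.8309) x1=(-0.5598, 0.1883, -1.3502) x2=(1.0870, 0.0932, 0.8166) x3=(1.4907, 0.2817, -0.2310)
step 10: x0=(-0.9783, -0.8782, 0.7621) x1=(-0.4392, 0.1037, -1.2778) x2=(0.9665, 0.0192, 0.7244) x3=(1.3949, 0.2887, -0.1677)
step 11: x0=(-0.8697, -0.7745, 0.6901) x1=(-0.3142, 0.0176, -1.1970) x2=(0.8400, -0.0562, 0.6282) x3=(1.2911, 0.2929, -0.1043)
step 12: x0=(-0.7568, -0.6684, 0.6154) x1=(-0.1861, -0.0694, -1.1091) x2=(0.7087, -0.1326, 0.5290) x3=(1.1807, 0.2946, -0.0413)
step 13: x0=(-0.6404, -0.5603, 0.5384) x1=(-0.0559, -0.1569, -1.0152) x2=(0.5740, -0.2097, 0.4276) x3=(1.0651, 0.2944, 0.0212)
step 14: x0=(-0.5215, -0.4510, 0.4598) x1=(0.0756, -0.2444, -0.9168) x2=(0.4373, -0.2874, 0.3248) x3=(0.9457, 0.2925, 0.0831)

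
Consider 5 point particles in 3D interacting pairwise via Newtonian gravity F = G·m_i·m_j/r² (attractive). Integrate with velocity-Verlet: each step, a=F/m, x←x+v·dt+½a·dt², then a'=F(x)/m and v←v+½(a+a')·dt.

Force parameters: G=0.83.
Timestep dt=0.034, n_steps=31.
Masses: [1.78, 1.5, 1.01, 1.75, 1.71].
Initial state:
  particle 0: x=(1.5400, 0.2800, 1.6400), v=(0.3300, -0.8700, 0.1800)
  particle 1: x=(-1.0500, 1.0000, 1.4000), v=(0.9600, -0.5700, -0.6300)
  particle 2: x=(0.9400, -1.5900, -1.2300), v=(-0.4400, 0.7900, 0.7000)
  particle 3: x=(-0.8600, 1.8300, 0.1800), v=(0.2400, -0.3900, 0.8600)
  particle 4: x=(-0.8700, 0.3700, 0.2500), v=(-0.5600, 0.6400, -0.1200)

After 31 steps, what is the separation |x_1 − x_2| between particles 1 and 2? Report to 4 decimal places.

2.0254

step 0: x0=(1.5400, 0.2800, 1.6400) x1=(-1.0500, 1.0000, 1.4000) x2=(0.9400, -1.5900, -1.2300) x3=(-0.8600, 1.8300, 0.1800) x4=(-0.8700, 0.3700, 0.2500)
step 1: x0=(1.5510, 0.2505, 1.6460) x1=(-1.0171, 0.9806, 1.3779) x2=(0.9250, -1.5630, -1.2061) x3=(-0.8518, 1.8161, 0.2096) x4=(-0.8890, 0.3923, 0.2463)
step 2: x0=(1.5614, 0.2210, 1.6517) x1=(-0.9838, 0.9610, 1.3542) x2=(0.9098, -1.5356, -1.1818) x3=(-0.8436, 1.8009, 0.2397) x4=(-0.9078, 0.4158, 0.2434)
step 3: x0=(1.5714, 0.1917, 1.6572) x1=(-0.9501, 0.9414, 1.3288) x2=(0.8944, -1.5079, -1.1573) x3=(-0.8353, 1.7842, 0.2706) x4=(-0.9263, 0.4404, 0.2414)
step 4: x0=(1.5808, 0.1625, 1.6624) x1=(-0.9160, 0.9218, 1.3017) x2=(0.8788, -1.4799, -1.1324) x3=(-0.8270, 1.7661, 0.3020) x4=(-0.9446, 0.4664, 0.2403)
step 5: x0=(1.5898, 0.1334, 1.6673) x1=(-0.8816, 0.9022, 1.2728) x2=(0.8631, -1.4516, -1.1073) x3=(-0.8187, 1.7463, 0.3341) x4=(-0.9625, 0.4936, 0.2404)
step 6: x0=(1.5982, 0.1044, 1.6720) x1=(-0.8470, 0.8827, 1.2418) x2=(0.8473, -1.4228, -1.0818) x3=(-0.8104, 1.7247, 0.3669) x4=(-0.9800, 0.5222, 0.2417)
step 7: x0=(1.6061, 0.0756, 1.6763) x1=(-0.8122, 0.8635, 1.2086) x2=(0.8312, -1.3938, -1.0560) x3=(-0.8021, 1.7013, 0.4002) x4=(-0.9969, 0.5522, 0.2442)
step 8: x0=(1.6135, 0.0469, 1.6805) x1=(-0.7775, 0.8445, 1.1732) x2=(0.8150, -1.3643, -1.0298) x3=(-0.7939, 1.6758, 0.4342) x4=(-1.0131, 0.5838, 0.2483)
step 9: x0=(1.6204, 0.0183, 1.6843) x1=(-0.7429, 0.8259, 1.1353) x2=(0.7986, -1.3345, -1.0033) x3=(-0.7857, 1.6480, 0.4688) x4=(-1.0286, 0.6168, 0.2540)
step 10: x0=(1.6268, -0.0101, 1.6879) x1=(-0.7086, 0.8080, 1.0947) x2=(0.7820, -1.3043, -0.9765) x3=(-0.7776, 1.6177, 0.5040) x4=(-1.0430, 0.6515, 0.2615)
step 11: x0=(1.6327, -0.0383, 1.6911) x1=(-0.6749, 0.7909, 1.0514) x2=(0.7652, -1.2738, -0.9492) x3=(-0.7697, 1.5847, 0.5397) x4=(-1.0561, 0.6879, 0.2710)
step 12: x0=(1.6381, -0.0664, 1.6941) x1=(-0.6420, 0.7750, 1.0052) x2=(0.7483, -1.2428, -0.9216) x3=(-0.7620, 1.5487, 0.5758) x4=(-1.0677, 0.7260, 0.2826)
step 13: x0=(1.6430, -0.0944, 1.6968) x1=(-0.6103, 0.7606, 0.9559) x2=(0.7311, -1.2114, -0.8936) x3=(-0.7544, 1.5092, 0.6121) x4=(-1.0773, 0.7658, 0.2967)
step 14: x0=(1.6473, -0.1221, 1.6992) x1=(-0.5802, 0.7483, 0.9037) x2=(0.7138, -1.1796, -0.8652) x3=(-0.7472, 1.4658, 0.6486) x4=(-1.0847, 0.8074, 0.3134)
step 15: x0=(1.6512, -0.1497, 1.7013) x1=(-0.5521, 0.7385, 0.8485) x2=(0.6963, -1.1474, -0.8364) x3=(-0.7403, 1.4182, 0.6849) x4=(-1.0892, 0.8507, 0.3330)
step 16: x0=(1.6545, -0.1771, 1.7031) x1=(-0.5266, 0.7319, 0.7906) x2=(0.6786, -1.1147, -0.8071) x3=(-0.7338, 1.3655, 0.7204) x4=(-1.0904, 0.8958, 0.3558)
step 17: x0=(1.6573, -0.2043, 1.7046) x1=(-0.5044, 0.7295, 0.7305) x2=(0.6606, -1.0816, -0.7774) x3=(-0.7279, 1.3074, 0.7545) x4=(-1.0875, 0.9425, 0.3820)
step 18: x0=(1.6596, -0.2313, 1.7058) x1=(-0.4861, 0.7318, 0.6690) x2=(0.6425, -1.0480, -0.7473) x3=(-0.7228, 1.2433, 0.7861) x4=(-1.0797, 0.9906, 0.4120)
step 19: x0=(1.6614, -0.2582, 1.7066) x1=(-0.4725, 0.7397, 0.6074) x2=(0.6242, -1.0140, -0.7166) x3=(-0.7188, 1.1730, 0.8135) x4=(-1.0660, 1.0397, 0.4465)
step 20: x0=(1.6627, -0.2848, 1.7071) x1=(-0.4643, 0.7536, 0.5471) x2=(0.6056, -0.9794, -0.6854) x3=(-0.7163, 1.0969, 0.8349) x4=(-1.0453, 1.0889, 0.4861)
step 21: x0=(1.6634, -0.3112, 1.7073) x1=(-0.4621, 0.7733, 0.4901) x2=(0.5869, -0.9443, -0.6537) x3=(-0.7158, 1.0170, 0.8480) x4=(-1.0167, 1.1365, 0.5312)
step 22: x0=(1.6637, -0.3374, 1.7072) x1=(-0.4661, 0.7980, 0.4380) x2=(0.5678, -0.9086, -0.6215) x3=(-0.7174, 0.9361, 0.8515) x4=(-0.9798, 1.1799, 0.5819)
step 23: x0=(1.6634, -0.3634, 1.7067) x1=(-0.4761, 0.8266, 0.3923) x2=(0.5486, -0.8723, -0.5887) x3=(-0.7208, 0.8580, 0.8453) x4=(-0.9351, 1.2167, 0.6369)
step 24: x0=(1.6626, -0.3891, 1.7059) x1=(-0.4915, 0.8576, 0.3536) x2=(0.5291, -0.8355, -0.5553) x3=(-0.7248, 0.7851, 0.8311) x4=(-0.8843, 1.2454, 0.6940)
step 25: x0=(1.6614, -0.4147, 1.7048) x1=(-0.5116, 0.8899, 0.3222) x2=(0.5093, -0.7981, -0.5213) x3=(-0.7284, 0.7186, 0.8106) x4=(-0.8292, 1.2660, 0.7511)
step 26: x0=(1.6596, -0.4400, 1.7033) x1=(-0.5354, 0.9225, 0.2979) x2=(0.4892, -0.7600, -0.4867) x3=(-0.7309, 0.6583, 0.7856) x4=(-0.7713, 1.2791, 0.8066)
step 27: x0=(1.6573, -0.4650, 1.7015) x1=(-0.5619, 0.9547, 0.2806) x2=(0.4688, -0.7212, -0.4515) x3=(-0.7320, 0.6040, 0.7572) x4=(-0.7117, 1.2860, 0.8594)
step 28: x0=(1.6544, -0.4899, 1.6994) x1=(-0.5901, 0.9858, 0.2696) x2=(0.4481, -0.6818, -0.4156) x3=(-0.7316, 0.5550, 0.7264) x4=(-0.6514, 1.2876, 0.9090)
step 29: x0=(1.6511, -0.5144, 1.6969) x1=(-0.6192, 1.0153, 0.2645) x2=(0.4270, -0.6417, -0.3790) x3=(-0.7298, 0.5108, 0.6937) x4=(-0.5909, 1.2851, 0.9554)
step 30: x0=(1.6472, -0.5387, 1.6941) x1=(-0.6486, 1.0428, 0.2645) x2=(0.4056, -0.6008, -0.3416) x3=(-0.7268, 0.4711, 0.6597) x4=(-0.5307, 1.2791, 0.9985)
step 31: x0=(1.6428, -0.5628, 1.6910) x1=(-0.6778, 1.0680, 0.2691) x2=(0.3837, -0.5592, -0.3035) x3=(-0.7227, 0.4353, 0.6247) x4=(-0.4712, 1.2702, 1.0386)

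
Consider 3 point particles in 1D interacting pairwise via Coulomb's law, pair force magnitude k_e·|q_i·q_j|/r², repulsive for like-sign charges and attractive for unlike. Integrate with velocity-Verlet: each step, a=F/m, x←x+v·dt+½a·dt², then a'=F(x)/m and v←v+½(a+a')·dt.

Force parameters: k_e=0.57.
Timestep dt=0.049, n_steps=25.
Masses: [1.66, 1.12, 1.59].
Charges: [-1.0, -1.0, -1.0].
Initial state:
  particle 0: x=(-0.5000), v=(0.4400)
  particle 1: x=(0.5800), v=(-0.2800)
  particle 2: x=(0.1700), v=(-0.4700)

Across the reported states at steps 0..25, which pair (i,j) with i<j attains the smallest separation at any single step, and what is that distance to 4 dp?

step 0: x0=(-0.5000) x1=(0.5800) x2=(0.1700)
step 1: x0=(-0.4797) x1=(0.5704) x2=(0.1454)
step 2: x0=(-0.4623) x1=(0.5687) x2=(0.1182)
step 3: x0=(-0.4481) x1=(0.5742) x2=(0.0893)
step 4: x0=(-0.4375) x1=(0.5861) x2=(0.0597)
step 5: x0=(-0.4311) x1=(0.6035) x2=(0.0306)
step 6: x0=(-0.4293) x1=(0.6258) x2=(0.0028)
step 7: x0=(-0.4326) x1=(0.6523) x2=(-0.0226)
step 8: x0=(-0.4416) x1=(0.6826) x2=(-0.0447)
step 9: x0=(-0.4564) x1=(0.7161) x2=(-0.0630)
step 10: x0=(-0.4772) x1=(0.7525) x2=(-0.0772)
step 11: x0=(-0.5037) x1=(0.7915) x2=(-0.0872)
step 12: x0=(-0.5354) x1=(0.8329) x2=(-0.0934)
step 13: x0=(-0.5717) x1=(0.8763) x2=(-0.0962)
step 14: x0=(-0.6122) x1=(0.9215) x2=(-0.0961)
step 15: x0=(-0.6560) x1=(0.9685) x2=(-0.0936)
step 16: x0=(-0.7028) x1=(1.0170) x2=(-0.0891)
step 17: x0=(-0.7521) x1=(1.0670) x2=(-0.0830)
step 18: x0=(-0.8034) x1=(1.1182) x2=(-0.0757)
step 19: x0=(-0.8565) x1=(1.1706) x2=(-0.0673)
step 20: x0=(-0.9111) x1=(1.2241) x2=(-0.0582)
step 21: x0=(-0.9671) x1=(1.2786) x2=(-0.0483)
step 22: x0=(-1.0242) x1=(1.3341) x2=(-0.0380)
step 23: x0=(-1.0823) x1=(1.3904) x2=(-0.0272)
step 24: x0=(-1.1413) x1=(1.4476) x2=(-0.0161)
step 25: x0=(-1.2010) x1=(1.5055) x2=(-0.0047)

pair (0,2), distance 0.3934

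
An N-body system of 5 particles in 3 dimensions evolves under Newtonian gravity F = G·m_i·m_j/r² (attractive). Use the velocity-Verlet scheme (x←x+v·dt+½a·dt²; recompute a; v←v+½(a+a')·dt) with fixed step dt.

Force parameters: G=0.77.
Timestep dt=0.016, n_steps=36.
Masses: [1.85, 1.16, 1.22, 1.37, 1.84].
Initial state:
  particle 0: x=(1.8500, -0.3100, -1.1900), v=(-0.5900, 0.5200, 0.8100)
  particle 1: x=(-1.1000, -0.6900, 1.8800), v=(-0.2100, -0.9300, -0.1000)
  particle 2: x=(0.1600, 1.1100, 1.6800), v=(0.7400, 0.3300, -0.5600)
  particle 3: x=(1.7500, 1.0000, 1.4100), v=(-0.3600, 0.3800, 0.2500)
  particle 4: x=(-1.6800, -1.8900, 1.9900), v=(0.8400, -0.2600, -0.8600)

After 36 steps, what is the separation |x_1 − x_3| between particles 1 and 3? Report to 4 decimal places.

3.7323

step 0: x0=(1.8500, -0.3100, -1.1900) x1=(-1.1000, -0.6900, 1.8800) x2=(0.1600, 1.1100, 1.6800) x3=(1.7500, 1.0000, 1.4100) x4=(-1.6800, -1.8900, 1.9900)
step 1: x0=(1.8405, -0.3017, -1.1770) x1=(-1.1034, -0.7049, 1.8784) x2=(0.1719, 1.1152, 1.6710) x3=(1.7442, 1.0061, 1.4140) x4=(-1.6665, -1.8941, 1.9762)
step 2: x0=(1.8311, -0.2933, -1.1640) x1=(-1.1068, -0.7200, 1.8768) x2=(0.1838, 1.1204, 1.6620) x3=(1.7382, 1.0121, 1.4180) x4=(-1.6529, -1.8980, 1.9624)
step 3: x0=(1.8216, -0.2850, -1.1508) x1=(-1.1102, -0.7352, 1.8752) x2=(0.1959, 1.1255, 1.6530) x3=(1.7322, 1.0181, 1.4219) x4=(-1.6393, -1.9018, 1.9486)
step 4: x0=(1.8120, -0.2766, -1.1377) x1=(-1.1137, -0.7506, 1.8735) x2=(0.2080, 1.1305, 1.6439) x3=(1.7260, 1.0240, 1.4259) x4=(-1.6255, -1.9054, 1.9348)
step 5: x0=(1.8024, -0.2682, -1.1244) x1=(-1.1172, -0.7661, 1.8719) x2=(0.2202, 1.1354, 1.6348) x3=(1.7197, 1.0300, 1.4298) x4=(-1.6117, -1.9089, 1.9209)
step 6: x0=(1.7928, -0.2598, -1.1111) x1=(-1.1207, -0.7818, 1.8703) x2=(0.2325, 1.1402, 1.6256) x3=(1.7132, 1.0359, 1.4337) x4=(-1.5978, -1.9122, 1.9071)
step 7: x0=(1.7832, -0.2514, -1.0978) x1=(-1.1242, -0.7977, 1.8686) x2=(0.2449, 1.1450, 1.6165) x3=(1.7066, 1.0417, 1.4375) x4=(-1.5838, -1.9154, 1.8932)
step 8: x0=(1.7735, -0.2429, -1.0843) x1=(-1.1278, -0.8137, 1.8669) x2=(0.2574, 1.1497, 1.6073) x3=(1.6999, 1.0475, 1.4414) x4=(-1.5697, -1.9183, 1.8793)
step 9: x0=(1.7639, -0.2345, -1.0708) x1=(-1.1315, -0.8299, 1.8652) x2=(0.2699, 1.1543, 1.5980) x3=(1.6930, 1.0533, 1.4452) x4=(-1.5555, -1.9211, 1.8653)
step 10: x0=(1.7541, -0.2260, -1.0573) x1=(-1.1351, -0.8464, 1.8635) x2=(0.2826, 1.1588, 1.5888) x3=(1.6860, 1.0590, 1.4490) x4=(-1.5412, -1.9237, 1.8514)
step 11: x0=(1.7444, -0.2175, -1.0436) x1=(-1.1389, -0.8630, 1.8617) x2=(0.2955, 1.1633, 1.5794) x3=(1.6788, 1.0648, 1.4528) x4=(-1.5268, -1.9261, 1.8375)
step 12: x0=(1.7346, -0.2090, -1.0299) x1=(-1.1426, -0.8799, 1.8599) x2=(0.3084, 1.1676, 1.5701) x3=(1.6715, 1.0704, 1.4565) x4=(-1.5124, -1.9283, 1.8235)
step 13: x0=(1.7248, -0.2005, -1.0162) x1=(-1.1464, -0.8969, 1.8581) x2=(0.3214, 1.1719, 1.5607) x3=(1.6641, 1.0761, 1.4603) x4=(-1.4978, -1.9303, 1.8095)
step 14: x0=(1.7149, -0.1919, -1.0023) x1=(-1.1502, -0.9143, 1.8563) x2=(0.3346, 1.1762, 1.5513) x3=(1.6564, 1.0817, 1.4640) x4=(-1.4831, -1.9321, 1.7956)
step 15: x0=(1.7051, -0.1834, -0.9884) x1=(-1.1541, -0.9318, 1.8544) x2=(0.3479, 1.1803, 1.5419) x3=(1.6486, 1.0872, 1.4676) x4=(-1.4684, -1.9336, 1.7816)
step 16: x0=(1.6951, -0.1748, -0.9744) x1=(-1.1581, -0.9497, 1.8525) x2=(0.3614, 1.1844, 1.5324) x3=(1.6407, 1.0928, 1.4713) x4=(-1.4536, -1.9350, 1.7676)
step 17: x0=(1.6852, -0.1662, -0.9604) x1=(-1.1620, -0.9678, 1.8505) x2=(0.3750, 1.1884, 1.5229) x3=(1.6325, 1.0982, 1.4749) x4=(-1.4386, -1.9361, 1.7537)
step 18: x0=(1.6752, -0.1576, -0.9463) x1=(-1.1660, -0.9862, 1.8485) x2=(0.3887, 1.1923, 1.5134) x3=(1.6242, 1.1037, 1.4784) x4=(-1.4236, -1.9369, 1.7397)
step 19: x0=(1.6652, -0.1490, -0.9321) x1=(-1.1701, -1.0049, 1.8464) x2=(0.4027, 1.1961, 1.5038) x3=(1.6157, 1.1091, 1.4820) x4=(-1.4085, -1.9375, 1.7258)
step 20: x0=(1.6552, -0.1403, -0.9178) x1=(-1.1742, -1.0240, 1.8442) x2=(0.4167, 1.1998, 1.4942) x3=(1.6070, 1.1145, 1.4855) x4=(-1.3933, -1.9378, 1.7119)
step 21: x0=(1.6451, -0.1317, -0.9035) x1=(-1.1784, -1.0434, 1.8420) x2=(0.4310, 1.2035, 1.4846) x3=(1.5982, 1.1199, 1.4889) x4=(-1.3780, -1.9379, 1.6980)
step 22: x0=(1.6350, -0.1230, -0.8890) x1=(-1.1825, -1.0632, 1.8396) x2=(0.4454, 1.2071, 1.4750) x3=(1.5891, 1.1252, 1.4923) x4=(-1.3626, -1.9376, 1.6841)
step 23: x0=(1.6248, -0.1143, -0.8746) x1=(-1.1868, -1.0833, 1.8372) x2=(0.4601, 1.2106, 1.4653) x3=(1.5798, 1.1304, 1.4957) x4=(-1.3471, -1.9371, 1.6703)
step 24: x0=(1.6146, -0.1056, -0.8600) x1=(-1.1910, -1.1038, 1.8347) x2=(0.4749, 1.2140, 1.4556) x3=(1.5703, 1.1357, 1.4990) x4=(-1.3315, -1.9362, 1.6565)
step 25: x0=(1.6044, -0.0968, -0.8453) x1=(-1.1953, -1.1248, 1.8320) x2=(0.4899, 1.2174, 1.4459) x3=(1.5605, 1.1409, 1.5023) x4=(-1.3159, -1.9350, 1.6427)
step 26: x0=(1.5942, -0.0881, -0.8306) x1=(-1.1996, -1.1462, 1.8292) x2=(0.5052, 1.2206, 1.4361) x3=(1.5506, 1.1461, 1.5055) x4=(-1.3001, -1.9335, 1.6290)
step 27: x0=(1.5839, -0.0793, -0.8158) x1=(-1.2040, -1.1682, 1.8263) x2=(0.5207, 1.2238, 1.4264) x3=(1.5404, 1.1512, 1.5087) x4=(-1.2843, -1.9316, 1.6154)
step 28: x0=(1.5735, -0.0705, -0.8009) x1=(-1.2083, -1.1906, 1.8232) x2=(0.5364, 1.2269, 1.4166) x3=(1.5299, 1.1563, 1.5118) x4=(-1.2685, -1.9293, 1.6019)
step 29: x0=(1.5632, -0.0617, -0.7860) x1=(-1.2127, -1.2135, 1.8198) x2=(0.5524, 1.2299, 1.4069) x3=(1.5192, 1.1614, 1.5148) x4=(-1.2525, -1.9266, 1.5884)
step 30: x0=(1.5528, -0.0528, -0.7709) x1=(-1.2170, -1.2370, 1.8163) x2=(0.5687, 1.2329, 1.3971) x3=(1.5081, 1.1664, 1.5177) x4=(-1.2365, -1.9235, 1.5751)
step 31: x0=(1.5423, -0.0440, -0.7558) x1=(-1.2213, -1.2612, 1.8125) x2=(0.5852, 1.2357, 1.3873) x3=(1.4968, 1.1714, 1.5206) x4=(-1.2205, -1.9199, 1.5619)
step 32: x0=(1.5319, -0.0351, -0.7406) x1=(-1.2256, -1.2859, 1.8085) x2=(0.6021, 1.2384, 1.3776) x3=(1.4852, 1.1763, 1.5234) x4=(-1.2044, -1.9159, 1.5489)
step 33: x0=(1.5214, -0.0262, -0.7253) x1=(-1.2297, -1.3114, 1.8041) x2=(0.6193, 1.2411, 1.3678) x3=(1.4733, 1.1813, 1.5261) x4=(-1.1883, -1.9114, 1.5360)
step 34: x0=(1.5108, -0.0173, -0.7099) x1=(-1.2338, -1.3376, 1.7994) x2=(0.6368, 1.2437, 1.3581) x3=(1.4611, 1.1862, 1.5287) x4=(-1.1722, -1.9063, 1.5233)
step 35: x0=(1.5002, -0.0083, -0.6944) x1=(-1.2378, -1.3645, 1.7942) x2=(0.6547, 1.2461, 1.3484) x3=(1.4484, 1.1910, 1.5312) x4=(-1.1562, -1.9007, 1.5109)
step 36: x0=(1.4896, 0.0006, -0.6788) x1=(-1.2416, -1.3923, 1.7886) x2=(0.6729, 1.2485, 1.3388) x3=(1.4355, 1.1959, 1.5335) x4=(-1.1401, -1.8946, 1.4987)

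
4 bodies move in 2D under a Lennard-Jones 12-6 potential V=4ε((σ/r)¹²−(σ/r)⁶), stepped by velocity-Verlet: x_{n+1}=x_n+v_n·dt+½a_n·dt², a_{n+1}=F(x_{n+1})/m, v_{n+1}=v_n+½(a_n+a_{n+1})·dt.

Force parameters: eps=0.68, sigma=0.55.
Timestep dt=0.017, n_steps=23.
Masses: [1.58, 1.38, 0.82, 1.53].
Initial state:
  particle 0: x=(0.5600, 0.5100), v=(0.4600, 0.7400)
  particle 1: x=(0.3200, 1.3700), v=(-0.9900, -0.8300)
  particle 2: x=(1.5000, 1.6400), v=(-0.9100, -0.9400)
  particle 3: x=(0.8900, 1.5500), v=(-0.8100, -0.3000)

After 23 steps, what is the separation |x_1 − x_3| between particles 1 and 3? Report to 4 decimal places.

0.6171

step 0: x0=(0.5600, 0.5100) x1=(0.3200, 1.3700) x2=(1.5000, 1.6400) x3=(0.8900, 1.5500)
step 1: x0=(0.5678, 0.5227) x1=(0.3029, 1.3557) x2=(1.4845, 1.6240) x3=(0.8765, 1.5450)
step 2: x0=(0.5756, 0.5356) x1=(0.2854, 1.3410) x2=(1.4692, 1.6080) x3=(0.8633, 1.5400)
step 3: x0=(0.5833, 0.5488) x1=(0.2678, 1.3261) x2=(1.4542, 1.5921) x3=(0.8500, 1.5350)
step 4: x0=(0.5909, 0.5622) x1=(0.2504, 1.3110) x2=(1.4398, 1.5762) x3=(0.8364, 1.5299)
step 5: x0=(0.5985, 0.5760) x1=(0.2334, 1.2956) x2=(1.4259, 1.5603) x3=(0.8222, 1.5247)
step 6: x0=(0.6060, 0.5902) x1=(0.2168, 1.2800) x2=(1.4128, 1.5444) x3=(0.8074, 1.5192)
step 7: x0=(0.6133, 0.6047) x1=(0.2007, 1.2643) x2=(1.4002, 1.5285) x3=(0.7919, 1.5135)
step 8: x0=(0.6205, 0.6197) x1=(0.1853, 1.2484) x2=(1.3880, 1.5126) x3=(0.7757, 1.5075)
step 9: x0=(0.6275, 0.6353) x1=(0.1706, 1.2323) x2=(1.3759, 1.4966) x3=(0.7590, 1.5011)
step 10: x0=(0.6343, 0.6513) x1=(0.1567, 1.2160) x2=(1.3639, 1.4806) x3=(0.7419, 1.4944)
step 11: x0=(0.6409, 0.6679) x1=(0.1435, 1.1996) x2=(1.3515, 1.4645) x3=(0.7244, 1.4872)
step 12: x0=(0.6472, 0.6852) x1=(0.1312, 1.1830) x2=(1.3387, 1.4484) x3=(0.7067, 1.4796)
step 13: x0=(0.6532, 0.7032) x1=(0.1198, 1.1662) x2=(1.3252, 1.4321) x3=(0.6889, 1.4715)
step 14: x0=(0.6589, 0.7220) x1=(0.1093, 1.1493) x2=(1.3109, 1.4158) x3=(0.6710, 1.4627)
step 15: x0=(0.6642, 0.7416) x1=(0.0997, 1.1322) x2=(1.2957, 1.3994) x3=(0.6531, 1.4532)
step 16: x0=(0.6692, 0.7622) x1=(0.0909, 1.1150) x2=(1.2795, 1.3829) x3=(0.6354, 1.4430)
step 17: x0=(0.6738, 0.7837) x1=(0.0831, 1.0976) x2=(1.2621, 1.3661) x3=(0.6178, 1.4320)
step 18: x0=(0.6781, 0.8061) x1=(0.0760, 1.0801) x2=(1.2436, 1.3491) x3=(0.6006, 1.4204)
step 19: x0=(0.6822, 0.8290) x1=(0.0696, 1.0625) x2=(1.2237, 1.3317) x3=(0.5836, 1.4085)
step 20: x0=(0.6864, 0.8512) x1=(0.0639, 1.0447) x2=(1.2023, 1.3138) x3=(0.5667, 1.3978)
step 21: x0=(0.6913, 0.8702) x1=(0.0586, 1.0267) x2=(1.1794, 1.2953) x3=(0.5495, 1.3910)
step 22: x0=(0.6982, 0.8821) x1=(0.0536, 1.0085) x2=(1.1552, 1.2763) x3=(0.5307, 1.3919)
step 23: x0=(0.7069, 0.8858) x1=(0.0492, 0.9902) x2=(1.1309, 1.2580) x3=(0.5095, 1.4011)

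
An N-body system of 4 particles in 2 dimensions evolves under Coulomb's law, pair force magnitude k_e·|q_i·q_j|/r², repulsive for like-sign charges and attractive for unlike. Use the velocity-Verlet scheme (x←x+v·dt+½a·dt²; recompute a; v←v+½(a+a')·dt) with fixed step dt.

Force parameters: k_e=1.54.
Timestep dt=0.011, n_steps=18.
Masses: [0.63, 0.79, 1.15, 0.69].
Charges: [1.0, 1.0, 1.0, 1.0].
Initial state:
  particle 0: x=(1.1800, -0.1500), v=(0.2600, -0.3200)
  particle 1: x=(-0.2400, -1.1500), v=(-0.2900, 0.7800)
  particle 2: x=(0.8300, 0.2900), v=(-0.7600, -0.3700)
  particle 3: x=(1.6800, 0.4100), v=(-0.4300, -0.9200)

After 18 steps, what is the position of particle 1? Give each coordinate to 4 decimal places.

step 0: x0=(1.1800, -0.1500) x1=(-0.2400, -1.1500) x2=(0.8300, 0.2900) x3=(1.6800, 0.4100)
step 1: x0=(1.1830, -0.1541) x1=(-0.2433, -1.1415) x2=(0.8214, 0.2861) x3=(1.6756, 0.4001)
step 2: x0=(1.1863, -0.1592) x1=(-0.2467, -1.1331) x2=(0.8123, 0.2827) x3=(1.6720, 0.3906)
step 3: x0=(1.1899, -0.1653) x1=(-0.2502, -1.1248) x2=(0.8027, 0.2796) x3=(1.6691, 0.3816)
step 4: x0=(1.1938, -0.1724) x1=(-0.2539, -1.1167) x2=(0.7926, 0.2769) x3=(1.6669, 0.3731)
step 5: x0=(1.1980, -0.1806) x1=(-0.2577, -1.1087) x2=(0.7820, 0.2745) x3=(1.6654, 0.3650)
step 6: x0=(1.2023, -0.1896) x1=(-0.2617, -1.1008) x2=(0.7710, 0.2725) x3=(1.6646, 0.3573)
step 7: x0=(1.2069, -0.1996) x1=(-0.2658, -1.0931) x2=(0.7595, 0.2708) x3=(1.6646, 0.3502)
step 8: x0=(1.2117, -0.2106) x1=(-0.2701, -1.0855) x2=(0.7476, 0.2694) x3=(1.6652, 0.3434)
step 9: x0=(1.2167, -0.2223) x1=(-0.2745, -1.0780) x2=(0.7353, 0.2683) x3=(1.6665, 0.3372)
step 10: x0=(1.2218, -0.2350) x1=(-0.2791, -1.0707) x2=(0.7226, 0.2674) x3=(1.6686, 0.3314)
step 11: x0=(1.2271, -0.2484) x1=(-0.2838, -1.0634) x2=(0.7095, 0.2669) x3=(1.6712, 0.3261)
step 12: x0=(1.2325, -0.2626) x1=(-0.2887, -1.0564) x2=(0.6961, 0.2666) x3=(1.6746, 0.3212)
step 13: x0=(1.2380, -0.2776) x1=(-0.2937, -1.0494) x2=(0.6823, 0.2665) x3=(1.6785, 0.3167)
step 14: x0=(1.2437, -0.2933) x1=(-0.2989, -1.0426) x2=(0.6682, 0.2666) x3=(1.6830, 0.3127)
step 15: x0=(1.2495, -0.3098) x1=(-0.3042, -1.0359) x2=(0.6538, 0.2670) x3=(1.6882, 0.3091)
step 16: x0=(1.2554, -0.3269) x1=(-0.3098, -1.0293) x2=(0.6392, 0.2676) x3=(1.6938, 0.3060)
step 17: x0=(1.2613, -0.3446) x1=(-0.3154, -1.0229) x2=(0.6242, 0.2684) x3=(1.7001, 0.3032)
step 18: x0=(1.2674, -0.3630) x1=(-0.3213, -1.0166) x2=(0.6090, 0.2693) x3=(1.7068, 0.3009)

(-0.3213, -1.0166)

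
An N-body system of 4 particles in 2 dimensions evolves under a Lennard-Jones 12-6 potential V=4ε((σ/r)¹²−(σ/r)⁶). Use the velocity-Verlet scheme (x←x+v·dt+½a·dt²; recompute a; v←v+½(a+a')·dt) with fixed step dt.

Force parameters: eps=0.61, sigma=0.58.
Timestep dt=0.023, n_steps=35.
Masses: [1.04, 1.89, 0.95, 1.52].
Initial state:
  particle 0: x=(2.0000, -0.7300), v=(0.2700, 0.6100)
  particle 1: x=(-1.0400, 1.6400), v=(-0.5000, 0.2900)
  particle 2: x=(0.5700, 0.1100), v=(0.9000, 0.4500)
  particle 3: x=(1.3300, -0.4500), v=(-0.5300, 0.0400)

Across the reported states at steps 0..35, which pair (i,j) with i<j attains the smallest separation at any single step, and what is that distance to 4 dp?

pair (0,2), distance 0.5676

step 0: x0=(2.0000, -0.7300) x1=(-1.0400, 1.6400) x2=(0.5700, 0.1100) x3=(1.3300, -0.4500)
step 1: x0=(2.0056, -0.7157) x1=(-1.0515, 1.6467) x2=(0.5909, 0.1202) x3=(1.3181, -0.4492)
step 2: x0=(2.0101, -0.7010) x1=(-1.0630, 1.6533) x2=(0.6121, 0.1302) x3=(1.3068, -0.4485)
step 3: x0=(2.0133, -0.6858) x1=(-1.0745, 1.6600) x2=(0.6338, 0.1397) x3=(1.2960, -0.4478)
step 4: x0=(2.0155, -0.6703) x1=(-1.0860, 1.6667) x2=(0.6559, 0.1489) x3=(1.2857, -0.4472)
step 5: x0=(2.0165, -0.6544) x1=(-1.0975, 1.6733) x2=(0.6786, 0.1576) x3=(1.2758, -0.4465)
step 6: x0=(2.0164, -0.6382) x1=(-1.1090, 1.6800) x2=(0.7018, 0.1657) x3=(1.2664, -0.4457)
step 7: x0=(2.0153, -0.6217) x1=(-1.1205, 1.6867) x2=(0.7256, 0.1732) x3=(1.2573, -0.4446)
step 8: x0=(2.0130, -0.6050) x1=(-1.1320, 1.6933) x2=(0.7501, 0.1799) x3=(1.2485, -0.4433)
step 9: x0=(2.0098, -0.5881) x1=(-1.1435, 1.7000) x2=(0.7752, 0.1858) x3=(1.2400, -0.4416)
step 10: x0=(2.0055, -0.5709) x1=(-1.1550, 1.7067) x2=(0.8010, 0.1908) x3=(1.2318, -0.4395)
step 11: x0=(2.0001, -0.5536) x1=(-1.1665, 1.7133) x2=(0.8276, 0.1947) x3=(1.2239, -0.4368)
step 12: x0=(1.9937, -0.5360) x1=(-1.1780, 1.7200) x2=(0.8549, 0.1975) x3=(1.2162, -0.4335)
step 13: x0=(1.9862, -0.5184) x1=(-1.1895, 1.7267) x2=(0.8830, 0.1990) x3=(1.2087, -0.4295)
step 14: x0=(1.9777, -0.5006) x1=(-1.2010, 1.7333) x2=(0.9117, 0.1992) x3=(1.2016, -0.4249)
step 15: x0=(1.9680, -0.4826) x1=(-1.2125, 1.7400) x2=(0.9410, 0.1984) x3=(1.1950, -0.4196)
step 16: x0=(1.9572, -0.4645) x1=(-1.2240, 1.7467) x2=(0.9706, 0.1968) x3=(1.1888, -0.4140)
step 17: x0=(1.9452, -0.4463) x1=(-1.2354, 1.7533) x2=(1.0002, 0.1953) x3=(1.1835, -0.4085)
step 18: x0=(1.9319, -0.4280) x1=(-1.2469, 1.7600) x2=(1.0295, 0.1952) x3=(1.1793, -0.4040)
step 19: x0=(1.9174, -0.4096) x1=(-1.2584, 1.7667) x2=(1.0581, 0.1984) x3=(1.1763, -0.4016)
step 20: x0=(1.9014, -0.3911) x1=(-1.2699, 1.7733) x2=(1.0860, 0.2057) x3=(1.1748, -0.4019)
step 21: x0=(1.8840, -0.3724) x1=(-1.2814, 1.7800) x2=(1.1135, 0.2168) x3=(1.1745, -0.4046)
step 22: x0=(1.8650, -0.3536) x1=(-1.2929, 1.7867) x2=(1.1411, 0.2301) x3=(1.1753, -0.4088)
step 23: x0=(1.8446, -0.3346) x1=(-1.3044, 1.7933) x2=(1.1690, 0.2438) x3=(1.1768, -0.4134)
step 24: x0=(1.8230, -0.3154) x1=(-1.3159, 1.8000) x2=(1.1973, 0.2569) x3=(1.1788, -0.4177)
step 25: x0=(1.8008, -0.2956) x1=(-1.3274, 1.8067) x2=(1.2262, 0.2685) x3=(1.1810, -0.4214)
step 26: x0=(1.7792, -0.2750) x1=(-1.3389, 1.8133) x2=(1.2558, 0.2781) x3=(1.1823, -0.4246)
step 27: x0=(1.7601, -0.2527) x1=(-1.3504, 1.8200) x2=(1.2861, 0.2854) x3=(1.1814, -0.4274)
step 28: x0=(1.7453, -0.2279) x1=(-1.3619, 1.8267) x2=(1.3171, 0.2903) x3=(1.1771, -0.4305)
step 29: x0=(1.7354, -0.2006) x1=(-1.3734, 1.8333) x2=(1.3484, 0.2932) x3=(1.1693, -0.4339)
step 30: x0=(1.7302, -0.1732) x1=(-1.3849, 1.8400) x2=(1.3781, 0.2963) x3=(1.1593, -0.4376)
step 31: x0=(1.7326, -0.1533) x1=(-1.3964, 1.8467) x2=(1.4008, 0.3072) x3=(1.1485, -0.4411)
step 32: x0=(1.7462, -0.1489) x1=(-1.4079, 1.8533) x2=(1.4109, 0.3340) x3=(1.1378, -0.4438)
step 33: x0=(1.7646, -0.1529) x1=(-1.4194, 1.8600) x2=(1.4145, 0.3688) x3=(1.1280, -0.4458)
step 34: x0=(1.7828, -0.1590) x1=(-1.4308, 1.8667) x2=(1.4169, 0.4045) x3=(1.1190, -0.4470)
step 35: x0=(1.7995, -0.1649) x1=(-1.4423, 1.8733) x2=(1.4195, 0.4390) x3=(1.1110, -0.4475)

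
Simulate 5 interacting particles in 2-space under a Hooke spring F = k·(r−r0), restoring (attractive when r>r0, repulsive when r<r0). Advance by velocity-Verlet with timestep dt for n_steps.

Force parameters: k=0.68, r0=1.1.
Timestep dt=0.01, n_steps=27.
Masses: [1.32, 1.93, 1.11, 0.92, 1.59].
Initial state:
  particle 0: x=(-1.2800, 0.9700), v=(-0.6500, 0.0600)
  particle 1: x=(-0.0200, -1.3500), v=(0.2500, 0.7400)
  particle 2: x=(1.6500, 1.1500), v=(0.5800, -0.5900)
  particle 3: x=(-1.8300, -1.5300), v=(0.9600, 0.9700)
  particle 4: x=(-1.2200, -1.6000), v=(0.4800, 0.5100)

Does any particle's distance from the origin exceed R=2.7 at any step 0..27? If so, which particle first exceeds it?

step 0: x0=(-1.2800, 0.9700) x1=(-0.0200, -1.3500) x2=(1.6500, 1.1500) x3=(-1.8300, -1.5300) x4=(-1.2200, -1.6000)
step 1: x0=(-1.2864, 0.9705) x1=(-0.0175, -1.3425) x2=(1.6556, 1.1439) x3=(-1.8203, -1.5202) x4=(-1.2151, -1.5948)
step 2: x0=(-1.2928, 0.9708) x1=(-0.0150, -1.3350) x2=(1.6607, 1.1375) x3=(-1.8103, -1.5101) x4=(-1.2102, -1.5895)
step 3: x0=(-1.2990, 0.9708) x1=(-0.0126, -1.3274) x2=(1.6653, 1.1307) x3=(-1.8002, -1.4997) x4=(-1.2051, -1.5840)
step 4: x0=(-1.3050, 0.9707) x1=(-0.0101, -1.3196) x2=(1.6695, 1.1236) x3=(-1.7898, -1.4891) x4=(-1.1999, -1.5784)
step 5: x0=(-1.3110, 0.9704) x1=(-0.0077, -1.3118) x2=(1.6732, 1.1162) x3=(-1.7791, -1.4782) x4=(-1.1946, -1.5727)
step 6: x0=(-1.3168, 0.9698) x1=(-0.0053, -1.3038) x2=(1.6764, 1.1084) x3=(-1.7683, -1.4671) x4=(-1.1892, -1.5668)
step 7: x0=(-1.3225, 0.9690) x1=(-0.0029, -1.2958) x2=(1.6792, 1.1003) x3=(-1.7572, -1.4557) x4=(-1.1836, -1.5608)
step 8: x0=(-1.3281, 0.9681) x1=(-0.0006, -1.2876) x2=(1.6815, 1.0918) x3=(-1.7459, -1.4441) x4=(-1.1780, -1.5546)
step 9: x0=(-1.3335, 0.9669) x1=(0.0018, -1.2794) x2=(1.6834, 1.0831) x3=(-1.7344, -1.4322) x4=(-1.1722, -1.5483)
step 10: x0=(-1.3388, 0.9655) x1=(0.0041, -1.2711) x2=(1.6848, 1.0740) x3=(-1.7227, -1.4201) x4=(-1.1664, -1.5418)
step 11: x0=(-1.3440, 0.9639) x1=(0.0064, -1.2627) x2=(1.6857, 1.0646) x3=(-1.7108, -1.4078) x4=(-1.1604, -1.5352)
step 12: x0=(-1.3490, 0.9621) x1=(0.0087, -1.2542) x2=(1.6862, 1.0548) x3=(-1.6986, -1.3951) x4=(-1.1543, -1.5285)
step 13: x0=(-1.3540, 0.9601) x1=(0.0110, -1.2455) x2=(1.6862, 1.0448) x3=(-1.6863, -1.3823) x4=(-1.1481, -1.5216)
step 14: x0=(-1.3587, 0.9580) x1=(0.0133, -1.2369) x2=(1.6858, 1.0344) x3=(-1.6738, -1.3692) x4=(-1.1419, -1.5147)
step 15: x0=(-1.3633, 0.9556) x1=(0.0156, -1.2281) x2=(1.6849, 1.0238) x3=(-1.6610, -1.3559) x4=(-1.1354, -1.5075)
step 16: x0=(-1.3678, 0.9530) x1=(0.0178, -1.2192) x2=(1.6835, 1.0128) x3=(-1.6481, -1.3423) x4=(-1.1289, -1.5003)
step 17: x0=(-1.3722, 0.9502) x1=(0.0200, -1.2102) x2=(1.6817, 1.0015) x3=(-1.6350, -1.3285) x4=(-1.1223, -1.4929)
step 18: x0=(-1.3764, 0.9473) x1=(0.0222, -1.2012) x2=(1.6795, 0.9900) x3=(-1.6216, -1.3145) x4=(-1.1156, -1.4854)
step 19: x0=(-1.3804, 0.9441) x1=(0.0244, -1.1920) x2=(1.6767, 0.9781) x3=(-1.6081, -1.3003) x4=(-1.1088, -1.4778)
step 20: x0=(-1.3844, 0.9408) x1=(0.0266, -1.1828) x2=(1.6736, 0.9660) x3=(-1.5944, -1.2858) x4=(-1.1019, -1.4700)
step 21: x0=(-1.3881, 0.9372) x1=(0.0288, -1.1735) x2=(1.6700, 0.9535) x3=(-1.5806, -1.2711) x4=(-1.0948, -1.4621)
step 22: x0=(-1.3918, 0.9335) x1=(0.0309, -1.1641) x2=(1.6660, 0.9408) x3=(-1.5665, -1.2562) x4=(-1.0877, -1.4541)
step 23: x0=(-1.3953, 0.9296) x1=(0.0331, -1.1546) x2=(1.6615, 0.9278) x3=(-1.5523, -1.2411) x4=(-1.0805, -1.4460)
step 24: x0=(-1.3986, 0.9255) x1=(0.0352, -1.1450) x2=(1.6566, 0.9146) x3=(-1.5379, -1.2257) x4=(-1.0731, -1.4378)
step 25: x0=(-1.4018, 0.9213) x1=(0.0373, -1.1354) x2=(1.6512, 0.9011) x3=(-1.5233, -1.2102) x4=(-1.0657, -1.4295)
step 26: x0=(-1.4048, 0.9168) x1=(0.0394, -1.1256) x2=(1.6455, 0.8873) x3=(-1.5086, -1.1944) x4=(-1.0582, -1.4210)
step 27: x0=(-1.4077, 0.9122) x1=(0.0415, -1.1158) x2=(1.6393, 0.8732) x3=(-1.4937, -1.1785) x4=(-1.0505, -1.4124)

no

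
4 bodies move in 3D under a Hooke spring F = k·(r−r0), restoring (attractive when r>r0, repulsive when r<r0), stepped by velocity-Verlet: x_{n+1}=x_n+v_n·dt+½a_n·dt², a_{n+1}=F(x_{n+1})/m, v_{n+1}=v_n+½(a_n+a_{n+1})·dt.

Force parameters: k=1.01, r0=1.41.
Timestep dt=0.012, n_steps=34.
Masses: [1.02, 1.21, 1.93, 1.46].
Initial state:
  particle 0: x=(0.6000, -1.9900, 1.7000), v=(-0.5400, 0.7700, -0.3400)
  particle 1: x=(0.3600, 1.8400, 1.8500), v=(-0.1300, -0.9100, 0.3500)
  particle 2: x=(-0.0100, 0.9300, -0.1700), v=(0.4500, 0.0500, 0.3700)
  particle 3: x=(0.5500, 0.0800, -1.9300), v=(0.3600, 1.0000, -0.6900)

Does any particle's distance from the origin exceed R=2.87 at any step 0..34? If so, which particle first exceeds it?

no

step 0: x0=(0.6000, -1.9900, 1.7000) x1=(0.3600, 1.8400, 1.8500) x2=(-0.0100, 0.9300, -0.1700) x3=(0.5500, 0.0800, -1.9300)
step 1: x0=(0.5935, -1.9804, 1.6957) x1=(0.3584, 1.8288, 1.8540) x2=(-0.0046, 0.9305, -0.1655) x3=(0.5543, 0.0920, -1.9380)
step 2: x0=(0.5869, -1.9699, 1.6909) x1=(0.3569, 1.8172, 1.8576) x2=(0.0009, 0.9309, -0.1609) x3=(0.5586, 0.1040, -1.9455)
step 3: x0=(0.5802, -1.9587, 1.6856) x1=(0.3554, 1.8051, 1.8608) x2=(0.0064, 0.9312, -0.1562) x3=(0.5628, 0.1160, -1.9524)
step 4: x0=(0.5735, -1.9468, 1.6798) x1=(0.3539, 1.7926, 1.8636) x2=(0.0120, 0.9314, -0.1515) x3=(0.5671, 0.1280, -1.9588)
step 5: x0=(0.5667, -1.9340, 1.6735) x1=(0.3524, 1.7796, 1.8659) x2=(0.0176, 0.9314, -0.1466) x3=(0.5712, 0.1400, -1.9646)
step 6: x0=(0.5598, -1.9205, 1.6668) x1=(0.3510, 1.7662, 1.8679) x2=(0.0233, 0.9314, -0.1416) x3=(0.5754, 0.1520, -1.9699)
step 7: x0=(0.5529, -1.9062, 1.6595) x1=(0.3495, 1.7523, 1.8695) x2=(0.0290, 0.9311, -0.1365) x3=(0.5795, 0.1640, -1.9746)
step 8: x0=(0.5459, -1.8912, 1.6518) x1=(0.3481, 1.7380, 1.8706) x2=(0.0348, 0.9308, -0.1314) x3=(0.5836, 0.1760, -1.9787)
step 9: x0=(0.5388, -1.8754, 1.6437) x1=(0.3467, 1.7232, 1.8714) x2=(0.0406, 0.9304, -0.1262) x3=(0.5877, 0.1880, -1.9824)
step 10: x0=(0.5317, -1.8589, 1.6350) x1=(0.3453, 1.7081, 1.8717) x2=(0.0464, 0.9298, -0.1208) x3=(0.5917, 0.2000, -1.9854)
step 11: x0=(0.5246, -1.8416, 1.6259) x1=(0.3439, 1.6925, 1.8717) x2=(0.0523, 0.9291, -0.1154) x3=(0.5957, 0.2119, -1.9879)
step 12: x0=(0.5174, -1.8236, 1.6164) x1=(0.3426, 1.6766, 1.8712) x2=(0.0582, 0.9283, -0.1099) x3=(0.5996, 0.2238, -1.9899)
step 13: x0=(0.5101, -1.8050, 1.6063) x1=(0.3413, 1.6602, 1.8703) x2=(0.0642, 0.9274, -0.1044) x3=(0.6035, 0.2358, -1.9913)
step 14: x0=(0.5028, -1.7856, 1.5959) x1=(0.3400, 1.6434, 1.8690) x2=(0.0702, 0.9263, -0.0987) x3=(0.6074, 0.2477, -1.9922)
step 15: x0=(0.4955, -1.7655, 1.5849) x1=(0.3387, 1.6263, 1.8674) x2=(0.0762, 0.9252, -0.0930) x3=(0.6112, 0.2596, -1.9925)
step 16: x0=(0.4882, -1.7447, 1.5736) x1=(0.3375, 1.6088, 1.8653) x2=(0.0823, 0.9239, -0.0872) x3=(0.6150, 0.2714, -1.9922)
step 17: x0=(0.4808, -1.7232, 1.5617) x1=(0.3362, 1.5909, 1.8628) x2=(0.0884, 0.9226, -0.0814) x3=(0.6187, 0.2833, -1.9915)
step 18: x0=(0.4734, -1.7011, 1.5495) x1=(0.3350, 1.5727, 1.8599) x2=(0.0946, 0.9211, -0.0754) x3=(0.6224, 0.2951, -1.9901)
step 19: x0=(0.4659, -1.6783, 1.5368) x1=(0.3338, 1.5541, 1.8566) x2=(0.1008, 0.9195, -0.0694) x3=(0.6260, 0.3069, -1.9883)
step 20: x0=(0.4584, -1.6549, 1.5237) x1=(0.3327, 1.5351, 1.8530) x2=(0.1070, 0.9178, -0.0634) x3=(0.6296, 0.3186, -1.9859)
step 21: x0=(0.4509, -1.6308, 1.5102) x1=(0.3315, 1.5159, 1.8489) x2=(0.1133, 0.9160, -0.0572) x3=(0.6332, 0.3303, -1.9829)
step 22: x0=(0.4434, -1.6061, 1.4962) x1=(0.3304, 1.4963, 1.8444) x2=(0.1195, 0.9141, -0.0511) x3=(0.6367, 0.3420, -1.9794)
step 23: x0=(0.4359, -1.5808, 1.4819) x1=(0.3293, 1.4764, 1.8396) x2=(0.1259, 0.9121, -0.0448) x3=(0.6402, 0.3537, -1.9754)
step 24: x0=(0.4284, -1.5549, 1.4671) x1=(0.3283, 1.4562, 1.8344) x2=(0.1322, 0.9100, -0.0385) x3=(0.6436, 0.3653, -1.9709)
step 25: x0=(0.4208, -1.5284, 1.4520) x1=(0.3272, 1.4357, 1.8288) x2=(0.1386, 0.9078, -0.0322) x3=(0.6469, 0.3769, -1.9658)
step 26: x0=(0.4133, -1.5014, 1.4364) x1=(0.3262, 1.4149, 1.8228) x2=(0.1450, 0.9055, -0.0258) x3=(0.6502, 0.3885, -1.9602)
step 27: x0=(0.4057, -1.4738, 1.4205) x1=(0.3252, 1.3938, 1.8164) x2=(0.1514, 0.9031, -0.0194) x3=(0.6535, 0.4000, -1.9541)
step 28: x0=(0.3981, -1.4456, 1.4042) x1=(0.3242, 1.3725, 1.8097) x2=(0.1578, 0.9006, -0.0129) x3=(0.6567, 0.4115, -1.9475)
step 29: x0=(0.3906, -1.4169, 1.3875) x1=(0.3233, 1.3509, 1.8026) x2=(0.1643, 0.8981, -0.0064) x3=(0.6598, 0.4229, -1.9403)
step 30: x0=(0.3830, -1.3877, 1.3705) x1=(0.3224, 1.3290, 1.7951) x2=(0.1708, 0.8954, 0.0002) x3=(0.6629, 0.4343, -1.9327)
step 31: x0=(0.3755, -1.3579, 1.3531) x1=(0.3215, 1.3070, 1.7873) x2=(0.1773, 0.8927, 0.0068) x3=(0.6659, 0.4457, -1.9245)
step 32: x0=(0.3679, -1.3277, 1.3353) x1=(0.3206, 1.2846, 1.7791) x2=(0.1839, 0.8899, 0.0134) x3=(0.6689, 0.4570, -1.9159)
step 33: x0=(0.3604, -1.2970, 1.3172) x1=(0.3198, 1.2621, 1.7705) x2=(0.1904, 0.8870, 0.0201) x3=(0.6719, 0.4683, -1.9068)
step 34: x0=(0.3529, -1.2659, 1.2988) x1=(0.3190, 1.2394, 1.7617) x2=(0.1970, 0.8840, 0.0268) x3=(0.6747, 0.4795, -1.8971)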